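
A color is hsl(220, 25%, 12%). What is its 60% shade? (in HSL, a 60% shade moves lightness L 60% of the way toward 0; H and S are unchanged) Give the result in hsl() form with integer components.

L moves 60% from 12 toward 0: 12 − 7.2 = 4.8 → 5.
H and S are unchanged.

hsl(220, 25%, 5%)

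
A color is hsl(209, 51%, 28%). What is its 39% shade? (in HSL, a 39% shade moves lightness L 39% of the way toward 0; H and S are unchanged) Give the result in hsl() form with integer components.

hsl(209, 51%, 17%)

L moves 39% from 28 toward 0: 28 − 10.92 = 17.08 → 17.
H and S are unchanged.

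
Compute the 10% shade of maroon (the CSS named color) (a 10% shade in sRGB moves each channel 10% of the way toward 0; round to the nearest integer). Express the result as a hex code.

#730000

CSS maroon is rgb(128, 0, 0).
A 10% shade moves each channel 10% toward 0:
  R: 128 − 12.8 = 115.2 → 115
  G: 0 + 0.1×(0−0) = 0 + 0 = 0 → 0
  B: 0 + 0 = 0 → 0
rgb(115, 0, 0) = #730000.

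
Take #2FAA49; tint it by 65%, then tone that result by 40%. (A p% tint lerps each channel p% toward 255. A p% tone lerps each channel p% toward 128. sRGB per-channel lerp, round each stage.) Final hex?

#2FAA49 is rgb(47, 170, 73).
Per channel, c → c + 0.65(255 − c):
  R: 47 + 135.2 = 182.2 → 182
  G: 170 + 0.65×(255−170) = 170 + 55.25 = 225.25 → 225
  B: 73 + 0.65×(255−73) = 73 + 118.3 = 191.3 → 191
After the tint: rgb(182, 225, 191) = #B6E1BF.
A 40% tone moves each channel 40% toward 128:
  R: 182 − 21.6 = 160.4 → 160
  G: 225 − 38.8 = 186.2 → 186
  B: 191 − 25.2 = 165.8 → 166
rgb(160, 186, 166) = #A0BAA6.

#A0BAA6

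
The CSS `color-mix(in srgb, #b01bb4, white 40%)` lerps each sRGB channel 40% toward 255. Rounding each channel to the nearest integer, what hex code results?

#d076d2

#b01bb4 is rgb(176, 27, 180).
Lerp each channel 40% toward 255:
  R: 176 + 31.6 = 207.6 → 208
  G: 27 + 91.2 = 118.2 → 118
  B: 180 + 30 = 210 → 210
rgb(208, 118, 210) = #d076d2.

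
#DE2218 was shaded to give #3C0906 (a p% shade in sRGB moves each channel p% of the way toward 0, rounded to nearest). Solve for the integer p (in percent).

73%

#DE2218 is rgb(222, 34, 24); #3C0906 is rgb(60, 9, 6).
On the R channel (widest range): 60 ≈ 222 + (p/100)(0 − 222), so p ≈ 100×(60 − 222)/(0 − 222) = -16200/-222 = 72.97.
p = 73 reproduces all three channels after rounding.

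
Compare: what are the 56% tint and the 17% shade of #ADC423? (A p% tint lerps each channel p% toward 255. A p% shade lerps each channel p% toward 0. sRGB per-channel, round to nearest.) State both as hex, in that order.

#ADC423 is rgb(173, 196, 35).
56% tint:
  R: 173 + 0.56×(255−173) = 173 + 45.92 = 218.92 → 219
  G: 196 + 0.56×(255−196) = 196 + 33.04 = 229.04 → 229
  B: 35 + 123.2 = 158.2 → 158
  → #DBE59E
17% shade:
  R: 173 − 29.41 = 143.59 → 144
  G: 196 − 33.32 = 162.68 → 163
  B: 35 − 5.95 = 29.05 → 29
  → #90A31D

#DBE59E, #90A31D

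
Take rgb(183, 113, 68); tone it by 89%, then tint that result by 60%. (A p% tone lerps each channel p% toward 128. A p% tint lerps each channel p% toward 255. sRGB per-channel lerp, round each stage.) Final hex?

#cfcbc9

Per channel, c → c + 0.89(128 − c):
  R: 183 − 48.95 = 134.05 → 134
  G: 113 + 13.35 = 126.35 → 126
  B: 68 + 53.4 = 121.4 → 121
After the tone: rgb(134, 126, 121) = #867e79.
Per channel, c → c + 0.6(255 − c):
  R: 134 + 0.6×(255−134) = 134 + 72.6 = 206.6 → 207
  G: 126 + 0.6×(255−126) = 126 + 77.4 = 203.4 → 203
  B: 121 + 0.6×(255−121) = 121 + 80.4 = 201.4 → 201
rgb(207, 203, 201) = #cfcbc9.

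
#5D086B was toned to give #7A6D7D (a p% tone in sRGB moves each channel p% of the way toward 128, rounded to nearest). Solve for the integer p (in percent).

84%

#5D086B is rgb(93, 8, 107); #7A6D7D is rgb(122, 109, 125).
On the G channel (widest range): 109 ≈ 8 + (p/100)(128 − 8), so p ≈ 100×(109 − 8)/(128 − 8) = 10100/120 = 84.17.
p = 84 reproduces all three channels after rounding.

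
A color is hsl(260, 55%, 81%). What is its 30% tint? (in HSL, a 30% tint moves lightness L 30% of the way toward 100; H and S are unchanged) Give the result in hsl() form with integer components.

hsl(260, 55%, 87%)

L moves 30% from 81 toward 100: 81 + 5.7 = 86.7 → 87.
H and S are unchanged.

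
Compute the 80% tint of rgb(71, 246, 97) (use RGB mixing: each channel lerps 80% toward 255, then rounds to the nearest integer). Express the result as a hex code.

Per channel, c → c + 0.8(255 − c):
  R: 71 + 0.8×(255−71) = 71 + 147.2 = 218.2 → 218
  G: 246 + 7.2 = 253.2 → 253
  B: 97 + 0.8×(255−97) = 97 + 126.4 = 223.4 → 223
rgb(218, 253, 223) = #DAFDDF.

#DAFDDF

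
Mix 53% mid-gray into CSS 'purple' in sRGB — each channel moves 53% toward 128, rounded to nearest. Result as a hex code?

#804480

CSS purple is rgb(128, 0, 128).
Per channel, c → c + 0.53(128 − c):
  R: 128 + 0 = 128 → 128
  G: 0 + 0.53×(128−0) = 0 + 67.84 = 67.84 → 68
  B: 128 + 0 = 128 → 128
rgb(128, 68, 128) = #804480.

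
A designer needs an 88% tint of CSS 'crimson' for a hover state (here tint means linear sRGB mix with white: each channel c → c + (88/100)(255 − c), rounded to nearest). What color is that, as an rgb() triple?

rgb(251, 227, 232)

CSS crimson is rgb(220, 20, 60).
Lerp each channel 88% toward 255:
  R: 220 + 0.88×(255−220) = 220 + 30.8 = 250.8 → 251
  G: 20 + 0.88×(255−20) = 20 + 206.8 = 226.8 → 227
  B: 60 + 0.88×(255−60) = 60 + 171.6 = 231.6 → 232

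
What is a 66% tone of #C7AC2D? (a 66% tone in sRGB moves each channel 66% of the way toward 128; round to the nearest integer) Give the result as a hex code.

#C7AC2D is rgb(199, 172, 45).
Per channel, c → c + 0.66(128 − c):
  R: 199 + 0.66×(128−199) = 199 − 46.86 = 152.14 → 152
  G: 172 + 0.66×(128−172) = 172 − 29.04 = 142.96 → 143
  B: 45 + 54.78 = 99.78 → 100
rgb(152, 143, 100) = #988F64.

#988F64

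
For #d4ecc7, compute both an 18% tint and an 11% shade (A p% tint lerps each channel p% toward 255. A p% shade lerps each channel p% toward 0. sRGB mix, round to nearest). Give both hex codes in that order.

#dcefd1, #bdd2b1

#d4ecc7 is rgb(212, 236, 199).
18% tint:
  R: 212 + 0.18×(255−212) = 212 + 7.74 = 219.74 → 220
  G: 236 + 0.18×(255−236) = 236 + 3.42 = 239.42 → 239
  B: 199 + 0.18×(255−199) = 199 + 10.08 = 209.08 → 209
  → #dcefd1
11% shade:
  R: 212 − 23.32 = 188.68 → 189
  G: 236 + 0.11×(0−236) = 236 − 25.96 = 210.04 → 210
  B: 199 + 0.11×(0−199) = 199 − 21.89 = 177.11 → 177
  → #bdd2b1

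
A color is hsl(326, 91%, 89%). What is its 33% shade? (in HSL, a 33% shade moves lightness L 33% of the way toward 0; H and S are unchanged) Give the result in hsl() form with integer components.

L moves 33% from 89 toward 0: 89 − 29.37 = 59.63 → 60.
H and S are unchanged.

hsl(326, 91%, 60%)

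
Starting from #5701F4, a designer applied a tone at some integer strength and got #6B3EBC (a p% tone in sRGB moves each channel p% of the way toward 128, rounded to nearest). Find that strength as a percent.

#5701F4 is rgb(87, 1, 244); #6B3EBC is rgb(107, 62, 188).
On the G channel (widest range): 62 ≈ 1 + (p/100)(128 − 1), so p ≈ 100×(62 − 1)/(128 − 1) = 6100/127 = 48.03.
p = 48 reproduces all three channels after rounding.

48%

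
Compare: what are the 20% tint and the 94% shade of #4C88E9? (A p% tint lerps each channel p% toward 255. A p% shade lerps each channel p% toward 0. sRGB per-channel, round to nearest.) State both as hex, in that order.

#4C88E9 is rgb(76, 136, 233).
20% tint:
  R: 76 + 35.8 = 111.8 → 112
  G: 136 + 23.8 = 159.8 → 160
  B: 233 + 4.4 = 237.4 → 237
  → #70A0ED
94% shade:
  R: 76 − 71.44 = 4.56 → 5
  G: 136 + 0.94×(0−136) = 136 − 127.84 = 8.16 → 8
  B: 233 + 0.94×(0−233) = 233 − 219.02 = 13.98 → 14
  → #05080E

#70A0ED, #05080E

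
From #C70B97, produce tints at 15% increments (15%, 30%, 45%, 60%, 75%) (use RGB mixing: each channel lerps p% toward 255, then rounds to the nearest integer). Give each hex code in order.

#CF30A7, #D854B6, #E079C6, #E99DD5, #F1C2E5

#C70B97 is rgb(199, 11, 151).
15%: (199 + 8.4 = 207.4→207, 11 + 36.6 = 47.6→48, 151 + 15.6 = 166.6→167) → #CF30A7
30%: (199 + 16.8 = 215.8→216, 11 + 73.2 = 84.2→84, 151 + 31.2 = 182.2→182) → #D854B6
45%: (199 + 25.2 = 224.2→224, 11 + 109.8 = 120.8→121, 151 + 46.8 = 197.8→198) → #E079C6
60%: (199 + 33.6 = 232.6→233, 11 + 146.4 = 157.4→157, 151 + 62.4 = 213.4→213) → #E99DD5
75%: (199 + 42 = 241→241, 11 + 183 = 194→194, 151 + 78 = 229→229) → #F1C2E5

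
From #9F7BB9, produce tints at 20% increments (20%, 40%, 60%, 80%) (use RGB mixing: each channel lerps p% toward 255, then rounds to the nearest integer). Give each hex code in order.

#9F7BB9 is rgb(159, 123, 185).
20%: (159 + 19.2 = 178.2→178, 123 + 26.4 = 149.4→149, 185 + 14 = 199→199) → #B295C7
40%: (159 + 38.4 = 197.4→197, 123 + 52.8 = 175.8→176, 185 + 28 = 213→213) → #C5B0D5
60%: (159 + 57.6 = 216.6→217, 123 + 79.2 = 202.2→202, 185 + 42 = 227→227) → #D9CAE3
80%: (159 + 76.8 = 235.8→236, 123 + 105.6 = 228.6→229, 185 + 56 = 241→241) → #ECE5F1

#B295C7, #C5B0D5, #D9CAE3, #ECE5F1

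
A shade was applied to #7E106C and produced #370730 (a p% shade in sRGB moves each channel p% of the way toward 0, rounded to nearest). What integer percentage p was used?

56%

#7E106C is rgb(126, 16, 108); #370730 is rgb(55, 7, 48).
On the R channel (widest range): 55 ≈ 126 + (p/100)(0 − 126), so p ≈ 100×(55 − 126)/(0 − 126) = -7100/-126 = 56.35.
p = 56 reproduces all three channels after rounding.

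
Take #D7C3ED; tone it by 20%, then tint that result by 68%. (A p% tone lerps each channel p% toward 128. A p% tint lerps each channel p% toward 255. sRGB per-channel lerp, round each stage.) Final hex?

#EDE8F2

#D7C3ED is rgb(215, 195, 237).
A 20% tone moves each channel 20% toward 128:
  R: 215 − 17.4 = 197.6 → 198
  G: 195 + 0.2×(128−195) = 195 − 13.4 = 181.6 → 182
  B: 237 + 0.2×(128−237) = 237 − 21.8 = 215.2 → 215
After the tone: rgb(198, 182, 215) = #C6B6D7.
A 68% tint moves each channel 68% toward 255:
  R: 198 + 0.68×(255−198) = 198 + 38.76 = 236.76 → 237
  G: 182 + 49.64 = 231.64 → 232
  B: 215 + 27.2 = 242.2 → 242
rgb(237, 232, 242) = #EDE8F2.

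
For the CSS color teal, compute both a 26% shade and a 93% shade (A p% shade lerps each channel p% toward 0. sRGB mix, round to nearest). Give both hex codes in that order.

CSS teal is rgb(0, 128, 128).
26% shade:
  R: 0 + 0.26×(0−0) = 0 + 0 = 0 → 0
  G: 128 − 33.28 = 94.72 → 95
  B: 128 − 33.28 = 94.72 → 95
  → #005f5f
93% shade:
  R: 0 + 0 = 0 → 0
  G: 128 + 0.93×(0−128) = 128 − 119.04 = 8.96 → 9
  B: 128 + 0.93×(0−128) = 128 − 119.04 = 8.96 → 9
  → #000909

#005f5f, #000909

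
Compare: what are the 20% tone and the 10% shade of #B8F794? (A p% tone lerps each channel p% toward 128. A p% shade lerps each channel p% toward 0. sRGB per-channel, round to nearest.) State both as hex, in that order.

#ADDF90, #A6DE85

#B8F794 is rgb(184, 247, 148).
20% tone:
  R: 184 + 0.2×(128−184) = 184 − 11.2 = 172.8 → 173
  G: 247 + 0.2×(128−247) = 247 − 23.8 = 223.2 → 223
  B: 148 + 0.2×(128−148) = 148 − 4 = 144 → 144
  → #ADDF90
10% shade:
  R: 184 + 0.1×(0−184) = 184 − 18.4 = 165.6 → 166
  G: 247 − 24.7 = 222.3 → 222
  B: 148 + 0.1×(0−148) = 148 − 14.8 = 133.2 → 133
  → #A6DE85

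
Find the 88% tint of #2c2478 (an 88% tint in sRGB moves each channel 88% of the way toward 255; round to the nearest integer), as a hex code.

#e6e5ef

#2c2478 is rgb(44, 36, 120).
Lerp each channel 88% toward 255:
  R: 44 + 0.88×(255−44) = 44 + 185.68 = 229.68 → 230
  G: 36 + 0.88×(255−36) = 36 + 192.72 = 228.72 → 229
  B: 120 + 0.88×(255−120) = 120 + 118.8 = 238.8 → 239
rgb(230, 229, 239) = #e6e5ef.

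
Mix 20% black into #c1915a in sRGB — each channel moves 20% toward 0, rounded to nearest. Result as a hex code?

#c1915a is rgb(193, 145, 90).
A 20% shade moves each channel 20% toward 0:
  R: 193 − 38.6 = 154.4 → 154
  G: 145 − 29 = 116 → 116
  B: 90 − 18 = 72 → 72
rgb(154, 116, 72) = #9a7448.

#9a7448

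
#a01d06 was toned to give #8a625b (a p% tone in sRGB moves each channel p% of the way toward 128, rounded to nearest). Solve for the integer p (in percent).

70%

#a01d06 is rgb(160, 29, 6); #8a625b is rgb(138, 98, 91).
On the B channel (widest range): 91 ≈ 6 + (p/100)(128 − 6), so p ≈ 100×(91 − 6)/(128 − 6) = 8500/122 = 69.67.
p = 70 reproduces all three channels after rounding.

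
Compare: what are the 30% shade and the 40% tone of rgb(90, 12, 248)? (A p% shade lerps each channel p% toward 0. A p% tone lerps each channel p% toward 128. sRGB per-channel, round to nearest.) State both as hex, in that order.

#3f08ae, #693ac8

30% shade:
  R: 90 + 0.3×(0−90) = 90 − 27 = 63 → 63
  G: 12 − 3.6 = 8.4 → 8
  B: 248 − 74.4 = 173.6 → 174
  → #3f08ae
40% tone:
  R: 90 + 15.2 = 105.2 → 105
  G: 12 + 0.4×(128−12) = 12 + 46.4 = 58.4 → 58
  B: 248 − 48 = 200 → 200
  → #693ac8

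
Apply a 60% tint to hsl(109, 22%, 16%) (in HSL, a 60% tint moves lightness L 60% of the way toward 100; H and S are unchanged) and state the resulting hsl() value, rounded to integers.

L moves 60% from 16 toward 100: 16 + 50.4 = 66.4 → 66.
H and S are unchanged.

hsl(109, 22%, 66%)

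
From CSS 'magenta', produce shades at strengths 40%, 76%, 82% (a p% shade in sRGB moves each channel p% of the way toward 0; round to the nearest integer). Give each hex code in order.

CSS magenta is rgb(255, 0, 255).
40%: (255 − 102 = 153→153, 0→0, 255 − 102 = 153→153) → #990099
76%: (255 − 193.8 = 61.2→61, 0→0, 255 − 193.8 = 61.2→61) → #3d003d
82%: (255 − 209.1 = 45.9→46, 0→0, 255 − 209.1 = 45.9→46) → #2e002e

#990099, #3d003d, #2e002e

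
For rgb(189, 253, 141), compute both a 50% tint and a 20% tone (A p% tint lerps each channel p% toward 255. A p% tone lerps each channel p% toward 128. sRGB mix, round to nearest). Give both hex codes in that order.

#DEFEC6, #B1E48A

50% tint:
  R: 189 + 33 = 222 → 222
  G: 253 + 0.5×(255−253) = 253 + 1 = 254 → 254
  B: 141 + 57 = 198 → 198
  → #DEFEC6
20% tone:
  R: 189 − 12.2 = 176.8 → 177
  G: 253 + 0.2×(128−253) = 253 − 25 = 228 → 228
  B: 141 + 0.2×(128−141) = 141 − 2.6 = 138.4 → 138
  → #B1E48A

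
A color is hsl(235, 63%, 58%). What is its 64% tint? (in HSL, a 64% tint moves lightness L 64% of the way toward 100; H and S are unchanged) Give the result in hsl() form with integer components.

L moves 64% from 58 toward 100: 58 + 26.88 = 84.88 → 85.
H and S are unchanged.

hsl(235, 63%, 85%)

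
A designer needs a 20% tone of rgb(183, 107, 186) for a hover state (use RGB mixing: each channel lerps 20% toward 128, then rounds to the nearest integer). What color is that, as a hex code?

A 20% tone moves each channel 20% toward 128:
  R: 183 + 0.2×(128−183) = 183 − 11 = 172 → 172
  G: 107 + 0.2×(128−107) = 107 + 4.2 = 111.2 → 111
  B: 186 − 11.6 = 174.4 → 174
rgb(172, 111, 174) = #AC6FAE.

#AC6FAE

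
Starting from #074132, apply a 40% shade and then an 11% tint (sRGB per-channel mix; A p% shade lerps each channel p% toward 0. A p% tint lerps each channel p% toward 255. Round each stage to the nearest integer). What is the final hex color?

#203f37

#074132 is rgb(7, 65, 50).
Lerp each channel 40% toward 0:
  R: 7 + 0.4×(0−7) = 7 − 2.8 = 4.2 → 4
  G: 65 − 26 = 39 → 39
  B: 50 − 20 = 30 → 30
After the shade: rgb(4, 39, 30) = #04271e.
Per channel, c → c + 0.11(255 − c):
  R: 4 + 27.61 = 31.61 → 32
  G: 39 + 0.11×(255−39) = 39 + 23.76 = 62.76 → 63
  B: 30 + 0.11×(255−30) = 30 + 24.75 = 54.75 → 55
rgb(32, 63, 55) = #203f37.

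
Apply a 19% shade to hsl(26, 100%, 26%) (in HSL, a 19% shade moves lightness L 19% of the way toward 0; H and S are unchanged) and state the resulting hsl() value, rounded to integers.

hsl(26, 100%, 21%)

L moves 19% from 26 toward 0: 26 − 4.94 = 21.06 → 21.
H and S are unchanged.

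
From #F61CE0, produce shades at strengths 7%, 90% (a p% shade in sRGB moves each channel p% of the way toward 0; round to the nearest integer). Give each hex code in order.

#F61CE0 is rgb(246, 28, 224).
7%: (246 − 17.22 = 228.78→229, 28 − 1.96 = 26.04→26, 224 − 15.68 = 208.32→208) → #E51AD0
90%: (246 − 221.4 = 24.6→25, 28 − 25.2 = 2.8→3, 224 − 201.6 = 22.4→22) → #190316

#E51AD0, #190316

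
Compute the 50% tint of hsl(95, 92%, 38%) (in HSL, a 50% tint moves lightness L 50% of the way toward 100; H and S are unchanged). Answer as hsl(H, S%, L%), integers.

L moves 50% from 38 toward 100: 38 + 31 = 69 → 69.
H and S are unchanged.

hsl(95, 92%, 69%)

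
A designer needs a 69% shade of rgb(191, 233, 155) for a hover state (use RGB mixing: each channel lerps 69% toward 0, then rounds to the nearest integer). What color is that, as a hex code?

Per channel, c → c + 0.69(0 − c):
  R: 191 − 131.79 = 59.21 → 59
  G: 233 − 160.77 = 72.23 → 72
  B: 155 − 106.95 = 48.05 → 48
rgb(59, 72, 48) = #3B4830.

#3B4830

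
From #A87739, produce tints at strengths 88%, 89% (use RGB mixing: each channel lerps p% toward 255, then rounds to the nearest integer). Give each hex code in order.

#A87739 is rgb(168, 119, 57).
88%: (168 + 76.56 = 244.56→245, 119 + 119.68 = 238.68→239, 57 + 174.24 = 231.24→231) → #F5EFE7
89%: (168 + 77.43 = 245.43→245, 119 + 121.04 = 240.04→240, 57 + 176.22 = 233.22→233) → #F5F0E9

#F5EFE7, #F5F0E9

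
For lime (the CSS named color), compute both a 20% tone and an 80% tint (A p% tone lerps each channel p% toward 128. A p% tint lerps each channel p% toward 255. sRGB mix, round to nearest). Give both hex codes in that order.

#1AE61A, #CCFFCC

CSS lime is rgb(0, 255, 0).
20% tone:
  R: 0 + 0.2×(128−0) = 0 + 25.6 = 25.6 → 26
  G: 255 − 25.4 = 229.6 → 230
  B: 0 + 25.6 = 25.6 → 26
  → #1AE61A
80% tint:
  R: 0 + 0.8×(255−0) = 0 + 204 = 204 → 204
  G: 255 + 0 = 255 → 255
  B: 0 + 204 = 204 → 204
  → #CCFFCC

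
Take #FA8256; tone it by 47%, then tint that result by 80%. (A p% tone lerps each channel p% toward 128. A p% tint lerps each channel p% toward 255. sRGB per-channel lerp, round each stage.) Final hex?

#FA8256 is rgb(250, 130, 86).
Lerp each channel 47% toward 128:
  R: 250 − 57.34 = 192.66 → 193
  G: 130 + 0.47×(128−130) = 130 − 0.94 = 129.06 → 129
  B: 86 + 0.47×(128−86) = 86 + 19.74 = 105.74 → 106
After the tone: rgb(193, 129, 106) = #C1816A.
An 80% tint moves each channel 80% toward 255:
  R: 193 + 49.6 = 242.6 → 243
  G: 129 + 100.8 = 229.8 → 230
  B: 106 + 119.2 = 225.2 → 225
rgb(243, 230, 225) = #F3E6E1.

#F3E6E1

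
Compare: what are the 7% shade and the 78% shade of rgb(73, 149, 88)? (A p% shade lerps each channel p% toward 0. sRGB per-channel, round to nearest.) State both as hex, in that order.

#448B52, #102113

7% shade:
  R: 73 − 5.11 = 67.89 → 68
  G: 149 − 10.43 = 138.57 → 139
  B: 88 + 0.07×(0−88) = 88 − 6.16 = 81.84 → 82
  → #448B52
78% shade:
  R: 73 + 0.78×(0−73) = 73 − 56.94 = 16.06 → 16
  G: 149 − 116.22 = 32.78 → 33
  B: 88 + 0.78×(0−88) = 88 − 68.64 = 19.36 → 19
  → #102113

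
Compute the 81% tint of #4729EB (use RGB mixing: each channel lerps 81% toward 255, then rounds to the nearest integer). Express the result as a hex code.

#DCD6FB

#4729EB is rgb(71, 41, 235).
An 81% tint moves each channel 81% toward 255:
  R: 71 + 0.81×(255−71) = 71 + 149.04 = 220.04 → 220
  G: 41 + 173.34 = 214.34 → 214
  B: 235 + 16.2 = 251.2 → 251
rgb(220, 214, 251) = #DCD6FB.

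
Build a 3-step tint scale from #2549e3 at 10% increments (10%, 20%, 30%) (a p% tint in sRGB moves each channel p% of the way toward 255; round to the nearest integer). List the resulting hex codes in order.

#3b5be6, #516de9, #6680eb

#2549e3 is rgb(37, 73, 227).
10%: (37 + 21.8 = 58.8→59, 73 + 18.2 = 91.2→91, 227 + 2.8 = 229.8→230) → #3b5be6
20%: (37 + 43.6 = 80.6→81, 73 + 36.4 = 109.4→109, 227 + 5.6 = 232.6→233) → #516de9
30%: (37 + 65.4 = 102.4→102, 73 + 54.6 = 127.6→128, 227 + 8.4 = 235.4→235) → #6680eb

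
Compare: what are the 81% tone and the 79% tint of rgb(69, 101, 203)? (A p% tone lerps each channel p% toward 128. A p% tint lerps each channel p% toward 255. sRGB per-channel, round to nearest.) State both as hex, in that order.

#757B8E, #D8DFF4

81% tone:
  R: 69 + 47.79 = 116.79 → 117
  G: 101 + 0.81×(128−101) = 101 + 21.87 = 122.87 → 123
  B: 203 + 0.81×(128−203) = 203 − 60.75 = 142.25 → 142
  → #757B8E
79% tint:
  R: 69 + 0.79×(255−69) = 69 + 146.94 = 215.94 → 216
  G: 101 + 121.66 = 222.66 → 223
  B: 203 + 0.79×(255−203) = 203 + 41.08 = 244.08 → 244
  → #D8DFF4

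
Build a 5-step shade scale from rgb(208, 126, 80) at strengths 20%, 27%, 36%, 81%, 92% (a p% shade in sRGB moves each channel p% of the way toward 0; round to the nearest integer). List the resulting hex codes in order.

20%: (208 − 41.6 = 166.4→166, 126 − 25.2 = 100.8→101, 80 − 16 = 64→64) → #a66540
27%: (208 − 56.16 = 151.84→152, 126 − 34.02 = 91.98→92, 80 − 21.6 = 58.4→58) → #985c3a
36%: (208 − 74.88 = 133.12→133, 126 − 45.36 = 80.64→81, 80 − 28.8 = 51.2→51) → #855133
81%: (208 − 168.48 = 39.52→40, 126 − 102.06 = 23.94→24, 80 − 64.8 = 15.2→15) → #28180f
92%: (208 − 191.36 = 16.64→17, 126 − 115.92 = 10.08→10, 80 − 73.6 = 6.4→6) → #110a06

#a66540, #985c3a, #855133, #28180f, #110a06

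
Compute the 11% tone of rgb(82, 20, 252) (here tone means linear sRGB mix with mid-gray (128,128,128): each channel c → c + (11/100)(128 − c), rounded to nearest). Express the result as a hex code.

Per channel, c → c + 0.11(128 − c):
  R: 82 + 5.06 = 87.06 → 87
  G: 20 + 0.11×(128−20) = 20 + 11.88 = 31.88 → 32
  B: 252 + 0.11×(128−252) = 252 − 13.64 = 238.36 → 238
rgb(87, 32, 238) = #5720ee.

#5720ee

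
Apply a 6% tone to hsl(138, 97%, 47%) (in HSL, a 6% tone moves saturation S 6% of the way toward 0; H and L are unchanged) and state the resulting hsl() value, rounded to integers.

S moves 6% from 97 toward 0: 97 − 5.82 = 91.18 → 91.
H and L are unchanged.

hsl(138, 91%, 47%)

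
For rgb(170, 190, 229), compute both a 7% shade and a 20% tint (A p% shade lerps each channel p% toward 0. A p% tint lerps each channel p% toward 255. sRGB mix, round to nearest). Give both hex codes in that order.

#9EB1D5, #BBCBEA

7% shade:
  R: 170 − 11.9 = 158.1 → 158
  G: 190 − 13.3 = 176.7 → 177
  B: 229 + 0.07×(0−229) = 229 − 16.03 = 212.97 → 213
  → #9EB1D5
20% tint:
  R: 170 + 17 = 187 → 187
  G: 190 + 0.2×(255−190) = 190 + 13 = 203 → 203
  B: 229 + 0.2×(255−229) = 229 + 5.2 = 234.2 → 234
  → #BBCBEA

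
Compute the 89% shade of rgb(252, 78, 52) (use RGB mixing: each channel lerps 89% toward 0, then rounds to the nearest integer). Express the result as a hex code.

Lerp each channel 89% toward 0:
  R: 252 − 224.28 = 27.72 → 28
  G: 78 − 69.42 = 8.58 → 9
  B: 52 + 0.89×(0−52) = 52 − 46.28 = 5.72 → 6
rgb(28, 9, 6) = #1C0906.

#1C0906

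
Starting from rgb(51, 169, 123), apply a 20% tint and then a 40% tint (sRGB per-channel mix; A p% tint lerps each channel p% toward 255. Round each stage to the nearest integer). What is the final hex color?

Lerp each channel 20% toward 255:
  R: 51 + 40.8 = 91.8 → 92
  G: 169 + 0.2×(255−169) = 169 + 17.2 = 186.2 → 186
  B: 123 + 0.2×(255−123) = 123 + 26.4 = 149.4 → 149
After the tint: rgb(92, 186, 149) = #5cba95.
A 40% tint moves each channel 40% toward 255:
  R: 92 + 0.4×(255−92) = 92 + 65.2 = 157.2 → 157
  G: 186 + 0.4×(255−186) = 186 + 27.6 = 213.6 → 214
  B: 149 + 0.4×(255−149) = 149 + 42.4 = 191.4 → 191
rgb(157, 214, 191) = #9dd6bf.

#9dd6bf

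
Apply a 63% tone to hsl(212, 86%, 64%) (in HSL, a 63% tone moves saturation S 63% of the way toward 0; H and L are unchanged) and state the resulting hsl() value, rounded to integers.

S moves 63% from 86 toward 0: 86 − 54.18 = 31.82 → 32.
H and L are unchanged.

hsl(212, 32%, 64%)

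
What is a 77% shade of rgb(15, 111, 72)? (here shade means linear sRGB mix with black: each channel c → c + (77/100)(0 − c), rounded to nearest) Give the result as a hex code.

Lerp each channel 77% toward 0:
  R: 15 + 0.77×(0−15) = 15 − 11.55 = 3.45 → 3
  G: 111 + 0.77×(0−111) = 111 − 85.47 = 25.53 → 26
  B: 72 + 0.77×(0−72) = 72 − 55.44 = 16.56 → 17
rgb(3, 26, 17) = #031a11.

#031a11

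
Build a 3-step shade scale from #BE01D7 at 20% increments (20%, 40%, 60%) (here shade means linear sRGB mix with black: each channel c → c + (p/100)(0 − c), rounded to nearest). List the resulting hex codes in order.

#9801AC, #720181, #4C0056

#BE01D7 is rgb(190, 1, 215).
20%: (190 − 38 = 152→152, 1→1, 215 − 43 = 172→172) → #9801AC
40%: (190 − 76 = 114→114, 1→1, 215 − 86 = 129→129) → #720181
60%: (190 − 114 = 76→76, 1 − 0.6 = 0.4→0, 215 − 129 = 86→86) → #4C0056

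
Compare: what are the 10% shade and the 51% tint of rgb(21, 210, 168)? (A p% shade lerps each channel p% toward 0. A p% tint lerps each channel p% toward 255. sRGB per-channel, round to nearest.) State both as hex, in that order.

#13BD97, #8CE9D4

10% shade:
  R: 21 − 2.1 = 18.9 → 19
  G: 210 + 0.1×(0−210) = 210 − 21 = 189 → 189
  B: 168 − 16.8 = 151.2 → 151
  → #13BD97
51% tint:
  R: 21 + 0.51×(255−21) = 21 + 119.34 = 140.34 → 140
  G: 210 + 22.95 = 232.95 → 233
  B: 168 + 0.51×(255−168) = 168 + 44.37 = 212.37 → 212
  → #8CE9D4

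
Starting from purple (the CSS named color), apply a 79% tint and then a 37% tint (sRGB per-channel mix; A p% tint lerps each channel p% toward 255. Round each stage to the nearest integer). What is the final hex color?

CSS purple is rgb(128, 0, 128).
Lerp each channel 79% toward 255:
  R: 128 + 0.79×(255−128) = 128 + 100.33 = 228.33 → 228
  G: 0 + 0.79×(255−0) = 0 + 201.45 = 201.45 → 201
  B: 128 + 100.33 = 228.33 → 228
After the tint: rgb(228, 201, 228) = #e4c9e4.
A 37% tint moves each channel 37% toward 255:
  R: 228 + 0.37×(255−228) = 228 + 9.99 = 237.99 → 238
  G: 201 + 19.98 = 220.98 → 221
  B: 228 + 9.99 = 237.99 → 238
rgb(238, 221, 238) = #eeddee.

#eeddee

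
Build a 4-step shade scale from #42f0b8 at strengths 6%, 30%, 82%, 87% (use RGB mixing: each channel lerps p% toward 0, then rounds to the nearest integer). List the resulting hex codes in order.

#42f0b8 is rgb(66, 240, 184).
6%: (66 − 3.96 = 62.04→62, 240 − 14.4 = 225.6→226, 184 − 11.04 = 172.96→173) → #3ee2ad
30%: (66 − 19.8 = 46.2→46, 240 − 72 = 168→168, 184 − 55.2 = 128.8→129) → #2ea881
82%: (66 − 54.12 = 11.88→12, 240 − 196.8 = 43.2→43, 184 − 150.88 = 33.12→33) → #0c2b21
87%: (66 − 57.42 = 8.58→9, 240 − 208.8 = 31.2→31, 184 − 160.08 = 23.92→24) → #091f18

#3ee2ad, #2ea881, #0c2b21, #091f18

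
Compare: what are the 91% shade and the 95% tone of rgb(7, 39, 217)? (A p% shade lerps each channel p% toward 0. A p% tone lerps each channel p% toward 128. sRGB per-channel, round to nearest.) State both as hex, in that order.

#010414, #7a7c84

91% shade:
  R: 7 + 0.91×(0−7) = 7 − 6.37 = 0.63 → 1
  G: 39 + 0.91×(0−39) = 39 − 35.49 = 3.51 → 4
  B: 217 − 197.47 = 19.53 → 20
  → #010414
95% tone:
  R: 7 + 0.95×(128−7) = 7 + 114.95 = 121.95 → 122
  G: 39 + 84.55 = 123.55 → 124
  B: 217 + 0.95×(128−217) = 217 − 84.55 = 132.45 → 132
  → #7a7c84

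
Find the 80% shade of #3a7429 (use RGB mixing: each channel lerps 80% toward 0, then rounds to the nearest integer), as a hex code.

#0c1708

#3a7429 is rgb(58, 116, 41).
An 80% shade moves each channel 80% toward 0:
  R: 58 + 0.8×(0−58) = 58 − 46.4 = 11.6 → 12
  G: 116 − 92.8 = 23.2 → 23
  B: 41 + 0.8×(0−41) = 41 − 32.8 = 8.2 → 8
rgb(12, 23, 8) = #0c1708.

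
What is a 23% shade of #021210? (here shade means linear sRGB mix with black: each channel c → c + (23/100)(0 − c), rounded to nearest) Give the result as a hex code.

#020e0c

#021210 is rgb(2, 18, 16).
Per channel, c → c + 0.23(0 − c):
  R: 2 − 0.46 = 1.54 → 2
  G: 18 + 0.23×(0−18) = 18 − 4.14 = 13.86 → 14
  B: 16 + 0.23×(0−16) = 16 − 3.68 = 12.32 → 12
rgb(2, 14, 12) = #020e0c.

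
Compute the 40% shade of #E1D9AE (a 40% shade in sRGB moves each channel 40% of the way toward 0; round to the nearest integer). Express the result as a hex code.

#E1D9AE is rgb(225, 217, 174).
Lerp each channel 40% toward 0:
  R: 225 + 0.4×(0−225) = 225 − 90 = 135 → 135
  G: 217 + 0.4×(0−217) = 217 − 86.8 = 130.2 → 130
  B: 174 + 0.4×(0−174) = 174 − 69.6 = 104.4 → 104
rgb(135, 130, 104) = #878268.

#878268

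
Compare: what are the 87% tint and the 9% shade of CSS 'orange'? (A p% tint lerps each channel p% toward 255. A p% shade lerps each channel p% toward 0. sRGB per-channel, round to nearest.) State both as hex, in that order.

CSS orange is rgb(255, 165, 0).
87% tint:
  R: 255 + 0.87×(255−255) = 255 + 0 = 255 → 255
  G: 165 + 78.3 = 243.3 → 243
  B: 0 + 221.85 = 221.85 → 222
  → #fff3de
9% shade:
  R: 255 + 0.09×(0−255) = 255 − 22.95 = 232.05 → 232
  G: 165 + 0.09×(0−165) = 165 − 14.85 = 150.15 → 150
  B: 0 + 0 = 0 → 0
  → #e89600

#fff3de, #e89600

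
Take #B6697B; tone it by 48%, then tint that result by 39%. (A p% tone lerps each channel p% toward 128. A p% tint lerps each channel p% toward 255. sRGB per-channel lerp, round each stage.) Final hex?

#C3AAB0

#B6697B is rgb(182, 105, 123).
Lerp each channel 48% toward 128:
  R: 182 + 0.48×(128−182) = 182 − 25.92 = 156.08 → 156
  G: 105 + 11.04 = 116.04 → 116
  B: 123 + 0.48×(128−123) = 123 + 2.4 = 125.4 → 125
After the tone: rgb(156, 116, 125) = #9C747D.
Per channel, c → c + 0.39(255 − c):
  R: 156 + 0.39×(255−156) = 156 + 38.61 = 194.61 → 195
  G: 116 + 0.39×(255−116) = 116 + 54.21 = 170.21 → 170
  B: 125 + 50.7 = 175.7 → 176
rgb(195, 170, 176) = #C3AAB0.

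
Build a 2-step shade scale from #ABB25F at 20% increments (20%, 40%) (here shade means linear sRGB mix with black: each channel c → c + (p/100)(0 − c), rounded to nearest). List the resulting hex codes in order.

#ABB25F is rgb(171, 178, 95).
20%: (171 − 34.2 = 136.8→137, 178 − 35.6 = 142.4→142, 95 − 19 = 76→76) → #898E4C
40%: (171 − 68.4 = 102.6→103, 178 − 71.2 = 106.8→107, 95 − 38 = 57→57) → #676B39

#898E4C, #676B39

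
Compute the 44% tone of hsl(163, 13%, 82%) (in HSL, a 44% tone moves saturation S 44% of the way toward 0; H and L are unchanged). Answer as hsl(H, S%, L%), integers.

S moves 44% from 13 toward 0: 13 − 5.72 = 7.28 → 7.
H and L are unchanged.

hsl(163, 7%, 82%)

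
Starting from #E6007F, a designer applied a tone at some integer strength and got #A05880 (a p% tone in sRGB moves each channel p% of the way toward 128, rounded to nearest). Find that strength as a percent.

#E6007F is rgb(230, 0, 127); #A05880 is rgb(160, 88, 128).
On the G channel (widest range): 88 ≈ 0 + (p/100)(128 − 0), so p ≈ 100×(88 − 0)/(128 − 0) = 8800/128 = 68.75.
p = 69 reproduces all three channels after rounding.

69%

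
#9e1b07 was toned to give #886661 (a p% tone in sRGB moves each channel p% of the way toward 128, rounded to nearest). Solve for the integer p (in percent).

74%

#9e1b07 is rgb(158, 27, 7); #886661 is rgb(136, 102, 97).
On the B channel (widest range): 97 ≈ 7 + (p/100)(128 − 7), so p ≈ 100×(97 − 7)/(128 − 7) = 9000/121 = 74.38.
p = 74 reproduces all three channels after rounding.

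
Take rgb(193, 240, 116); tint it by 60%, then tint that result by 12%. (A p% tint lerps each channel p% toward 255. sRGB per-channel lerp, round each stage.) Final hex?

#E9FACE

Per channel, c → c + 0.6(255 − c):
  R: 193 + 37.2 = 230.2 → 230
  G: 240 + 9 = 249 → 249
  B: 116 + 0.6×(255−116) = 116 + 83.4 = 199.4 → 199
After the tint: rgb(230, 249, 199) = #E6F9C7.
A 12% tint moves each channel 12% toward 255:
  R: 230 + 0.12×(255−230) = 230 + 3 = 233 → 233
  G: 249 + 0.72 = 249.72 → 250
  B: 199 + 0.12×(255−199) = 199 + 6.72 = 205.72 → 206
rgb(233, 250, 206) = #E9FACE.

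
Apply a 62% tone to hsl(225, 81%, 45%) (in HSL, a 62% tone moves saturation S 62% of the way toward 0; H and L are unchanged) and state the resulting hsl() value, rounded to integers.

S moves 62% from 81 toward 0: 81 − 50.22 = 30.78 → 31.
H and L are unchanged.

hsl(225, 31%, 45%)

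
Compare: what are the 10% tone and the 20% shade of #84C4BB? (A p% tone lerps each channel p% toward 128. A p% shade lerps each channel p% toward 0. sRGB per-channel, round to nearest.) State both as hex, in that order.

#84BDB5, #6A9D96

#84C4BB is rgb(132, 196, 187).
10% tone:
  R: 132 − 0.4 = 131.6 → 132
  G: 196 − 6.8 = 189.2 → 189
  B: 187 − 5.9 = 181.1 → 181
  → #84BDB5
20% shade:
  R: 132 + 0.2×(0−132) = 132 − 26.4 = 105.6 → 106
  G: 196 + 0.2×(0−196) = 196 − 39.2 = 156.8 → 157
  B: 187 + 0.2×(0−187) = 187 − 37.4 = 149.6 → 150
  → #6A9D96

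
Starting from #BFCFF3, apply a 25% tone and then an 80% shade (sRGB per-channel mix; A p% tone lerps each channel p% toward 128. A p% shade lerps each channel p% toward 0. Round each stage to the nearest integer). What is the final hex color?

#23252B

#BFCFF3 is rgb(191, 207, 243).
Per channel, c → c + 0.25(128 − c):
  R: 191 − 15.75 = 175.25 → 175
  G: 207 − 19.75 = 187.25 → 187
  B: 243 + 0.25×(128−243) = 243 − 28.75 = 214.25 → 214
After the tone: rgb(175, 187, 214) = #AFBBD6.
Per channel, c → c + 0.8(0 − c):
  R: 175 + 0.8×(0−175) = 175 − 140 = 35 → 35
  G: 187 − 149.6 = 37.4 → 37
  B: 214 − 171.2 = 42.8 → 43
rgb(35, 37, 43) = #23252B.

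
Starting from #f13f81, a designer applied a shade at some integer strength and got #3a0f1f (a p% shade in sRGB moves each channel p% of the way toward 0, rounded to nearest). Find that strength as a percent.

#f13f81 is rgb(241, 63, 129); #3a0f1f is rgb(58, 15, 31).
On the R channel (widest range): 58 ≈ 241 + (p/100)(0 − 241), so p ≈ 100×(58 − 241)/(0 − 241) = -18300/-241 = 75.93.
p = 76 reproduces all three channels after rounding.

76%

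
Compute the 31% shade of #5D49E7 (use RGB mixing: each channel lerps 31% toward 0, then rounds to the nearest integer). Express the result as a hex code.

#5D49E7 is rgb(93, 73, 231).
Lerp each channel 31% toward 0:
  R: 93 + 0.31×(0−93) = 93 − 28.83 = 64.17 → 64
  G: 73 + 0.31×(0−73) = 73 − 22.63 = 50.37 → 50
  B: 231 + 0.31×(0−231) = 231 − 71.61 = 159.39 → 159
rgb(64, 50, 159) = #40329F.

#40329F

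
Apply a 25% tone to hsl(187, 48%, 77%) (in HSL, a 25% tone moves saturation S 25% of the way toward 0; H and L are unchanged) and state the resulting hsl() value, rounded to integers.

hsl(187, 36%, 77%)

S moves 25% from 48 toward 0: 48 − 12 = 36 → 36.
H and L are unchanged.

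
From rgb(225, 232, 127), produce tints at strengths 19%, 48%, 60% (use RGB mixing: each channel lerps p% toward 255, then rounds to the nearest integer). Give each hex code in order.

19%: (225 + 5.7 = 230.7→231, 232 + 4.37 = 236.37→236, 127 + 24.32 = 151.32→151) → #E7EC97
48%: (225 + 14.4 = 239.4→239, 232 + 11.04 = 243.04→243, 127 + 61.44 = 188.44→188) → #EFF3BC
60%: (225 + 18 = 243→243, 232 + 13.8 = 245.8→246, 127 + 76.8 = 203.8→204) → #F3F6CC

#E7EC97, #EFF3BC, #F3F6CC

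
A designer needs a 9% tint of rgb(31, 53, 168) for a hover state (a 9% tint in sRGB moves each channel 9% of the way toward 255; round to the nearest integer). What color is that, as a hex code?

Lerp each channel 9% toward 255:
  R: 31 + 0.09×(255−31) = 31 + 20.16 = 51.16 → 51
  G: 53 + 18.18 = 71.18 → 71
  B: 168 + 0.09×(255−168) = 168 + 7.83 = 175.83 → 176
rgb(51, 71, 176) = #3347B0.

#3347B0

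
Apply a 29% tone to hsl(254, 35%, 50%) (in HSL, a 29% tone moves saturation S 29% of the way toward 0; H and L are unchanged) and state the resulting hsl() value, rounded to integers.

S moves 29% from 35 toward 0: 35 − 10.15 = 24.85 → 25.
H and L are unchanged.

hsl(254, 25%, 50%)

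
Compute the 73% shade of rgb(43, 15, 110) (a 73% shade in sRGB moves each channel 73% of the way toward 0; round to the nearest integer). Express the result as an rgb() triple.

rgb(12, 4, 30)

Lerp each channel 73% toward 0:
  R: 43 − 31.39 = 11.61 → 12
  G: 15 − 10.95 = 4.05 → 4
  B: 110 + 0.73×(0−110) = 110 − 80.3 = 29.7 → 30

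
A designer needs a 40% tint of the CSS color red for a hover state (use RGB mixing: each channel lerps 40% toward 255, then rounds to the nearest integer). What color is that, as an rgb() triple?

rgb(255, 102, 102)

CSS red is rgb(255, 0, 0).
Per channel, c → c + 0.4(255 − c):
  R: 255 + 0.4×(255−255) = 255 + 0 = 255 → 255
  G: 0 + 0.4×(255−0) = 0 + 102 = 102 → 102
  B: 0 + 102 = 102 → 102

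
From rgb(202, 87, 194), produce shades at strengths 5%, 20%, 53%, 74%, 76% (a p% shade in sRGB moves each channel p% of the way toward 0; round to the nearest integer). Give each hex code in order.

#C053B8, #A2469B, #5F295B, #351732, #30152F

5%: (202 − 10.1 = 191.9→192, 87 − 4.35 = 82.65→83, 194 − 9.7 = 184.3→184) → #C053B8
20%: (202 − 40.4 = 161.6→162, 87 − 17.4 = 69.6→70, 194 − 38.8 = 155.2→155) → #A2469B
53%: (202 − 107.06 = 94.94→95, 87 − 46.11 = 40.89→41, 194 − 102.82 = 91.18→91) → #5F295B
74%: (202 − 149.48 = 52.52→53, 87 − 64.38 = 22.62→23, 194 − 143.56 = 50.44→50) → #351732
76%: (202 − 153.52 = 48.48→48, 87 − 66.12 = 20.88→21, 194 − 147.44 = 46.56→47) → #30152F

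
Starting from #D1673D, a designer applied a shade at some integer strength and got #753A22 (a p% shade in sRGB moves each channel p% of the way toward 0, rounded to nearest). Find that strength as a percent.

#D1673D is rgb(209, 103, 61); #753A22 is rgb(117, 58, 34).
On the R channel (widest range): 117 ≈ 209 + (p/100)(0 − 209), so p ≈ 100×(117 − 209)/(0 − 209) = -9200/-209 = 44.02.
p = 44 reproduces all three channels after rounding.

44%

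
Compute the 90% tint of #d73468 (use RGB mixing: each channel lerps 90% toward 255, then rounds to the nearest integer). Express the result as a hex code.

#fbebf0

#d73468 is rgb(215, 52, 104).
Per channel, c → c + 0.9(255 − c):
  R: 215 + 36 = 251 → 251
  G: 52 + 182.7 = 234.7 → 235
  B: 104 + 135.9 = 239.9 → 240
rgb(251, 235, 240) = #fbebf0.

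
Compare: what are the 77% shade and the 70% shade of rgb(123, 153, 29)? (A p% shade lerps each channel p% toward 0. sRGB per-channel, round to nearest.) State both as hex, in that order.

#1c2307, #252e09

77% shade:
  R: 123 − 94.71 = 28.29 → 28
  G: 153 − 117.81 = 35.19 → 35
  B: 29 + 0.77×(0−29) = 29 − 22.33 = 6.67 → 7
  → #1c2307
70% shade:
  R: 123 + 0.7×(0−123) = 123 − 86.1 = 36.9 → 37
  G: 153 + 0.7×(0−153) = 153 − 107.1 = 45.9 → 46
  B: 29 + 0.7×(0−29) = 29 − 20.3 = 8.7 → 9
  → #252e09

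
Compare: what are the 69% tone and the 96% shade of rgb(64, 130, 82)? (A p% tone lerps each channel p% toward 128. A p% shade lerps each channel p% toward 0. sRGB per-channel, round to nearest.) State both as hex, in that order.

69% tone:
  R: 64 + 0.69×(128−64) = 64 + 44.16 = 108.16 → 108
  G: 130 − 1.38 = 128.62 → 129
  B: 82 + 0.69×(128−82) = 82 + 31.74 = 113.74 → 114
  → #6c8172
96% shade:
  R: 64 + 0.96×(0−64) = 64 − 61.44 = 2.56 → 3
  G: 130 − 124.8 = 5.2 → 5
  B: 82 + 0.96×(0−82) = 82 − 78.72 = 3.28 → 3
  → #030503

#6c8172, #030503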